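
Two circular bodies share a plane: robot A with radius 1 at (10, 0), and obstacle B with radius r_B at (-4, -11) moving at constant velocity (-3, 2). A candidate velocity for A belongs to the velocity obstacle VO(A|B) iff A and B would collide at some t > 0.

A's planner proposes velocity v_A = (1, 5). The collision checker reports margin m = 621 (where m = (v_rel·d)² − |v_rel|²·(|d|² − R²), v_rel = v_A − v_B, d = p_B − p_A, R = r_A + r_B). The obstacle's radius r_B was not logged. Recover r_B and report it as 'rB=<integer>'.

m = 621
d = (-14, -11);  v_rel = (4, 3),  |v_rel|² = 25
v_rel×d = (4)·(-11) − (3)·(-14) = -2
since m = R²·25 − (-2)²:  R² = (4 + 621) / 25 = 25
R = √25 = 5  ⇒  r_B = 5 − 1 = 4

rB=4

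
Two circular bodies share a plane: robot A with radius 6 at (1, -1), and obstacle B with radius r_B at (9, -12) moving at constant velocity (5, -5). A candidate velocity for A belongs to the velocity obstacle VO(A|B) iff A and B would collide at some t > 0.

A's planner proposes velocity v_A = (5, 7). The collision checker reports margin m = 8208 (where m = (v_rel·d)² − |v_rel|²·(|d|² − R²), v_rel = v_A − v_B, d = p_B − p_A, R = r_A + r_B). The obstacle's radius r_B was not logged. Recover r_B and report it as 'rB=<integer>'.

m = 8208
d = (8, -11);  v_rel = (0, 12),  |v_rel|² = 144
v_rel×d = (0)·(-11) − (12)·(8) = -96
since m = R²·144 − (-96)²:  R² = (9216 + 8208) / 144 = 121
R = √121 = 11  ⇒  r_B = 11 − 6 = 5

rB=5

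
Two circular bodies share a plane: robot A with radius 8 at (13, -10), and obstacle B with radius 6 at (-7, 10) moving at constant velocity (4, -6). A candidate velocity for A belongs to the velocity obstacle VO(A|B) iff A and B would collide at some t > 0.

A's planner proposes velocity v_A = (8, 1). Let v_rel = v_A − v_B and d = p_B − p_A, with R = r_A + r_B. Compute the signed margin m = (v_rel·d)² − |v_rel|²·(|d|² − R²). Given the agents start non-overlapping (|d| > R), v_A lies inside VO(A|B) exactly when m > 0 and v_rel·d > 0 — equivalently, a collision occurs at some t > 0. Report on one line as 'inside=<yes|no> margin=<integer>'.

d = (-20, 20),  |d|² = 800;  R = 8+6 = 14,  c = 800−14² = 604
v_rel = (4, 7),  |v_rel|² = 65;  v_rel·d = (4)·(-20) + (7)·(20) = 60
65·t² − 120·t + 604 = 0  ⇒  m = 60² − 65·604 = -35660
m = -35660 < 0,  v_rel·d = 60 > 0  ⇒  outside

inside=no margin=-35660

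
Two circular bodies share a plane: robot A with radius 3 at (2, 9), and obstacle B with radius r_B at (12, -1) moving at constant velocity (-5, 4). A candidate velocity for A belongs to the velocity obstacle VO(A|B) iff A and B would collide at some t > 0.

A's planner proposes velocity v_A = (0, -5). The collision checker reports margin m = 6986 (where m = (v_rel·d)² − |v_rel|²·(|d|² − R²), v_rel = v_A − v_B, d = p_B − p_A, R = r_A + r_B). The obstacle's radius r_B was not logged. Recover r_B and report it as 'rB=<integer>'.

m = 6986
d = (10, -10);  v_rel = (5, -9),  |v_rel|² = 106
v_rel×d = (5)·(-10) − (-9)·(10) = 40
since m = R²·106 − 40²:  R² = (1600 + 6986) / 106 = 81
R = √81 = 9  ⇒  r_B = 9 − 3 = 6

rB=6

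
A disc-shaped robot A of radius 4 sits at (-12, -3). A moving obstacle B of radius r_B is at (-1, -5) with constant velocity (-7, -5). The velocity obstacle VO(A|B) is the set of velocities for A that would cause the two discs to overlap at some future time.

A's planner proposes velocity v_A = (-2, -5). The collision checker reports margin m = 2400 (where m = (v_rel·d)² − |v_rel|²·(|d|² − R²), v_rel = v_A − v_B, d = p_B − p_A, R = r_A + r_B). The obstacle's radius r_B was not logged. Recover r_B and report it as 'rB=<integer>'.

m = 2400
d = (11, -2);  v_rel = (5, 0),  |v_rel|² = 25
v_rel×d = (5)·(-2) − (0)·(11) = -10
since m = R²·25 − (-10)²:  R² = (100 + 2400) / 25 = 100
R = √100 = 10  ⇒  r_B = 10 − 4 = 6

rB=6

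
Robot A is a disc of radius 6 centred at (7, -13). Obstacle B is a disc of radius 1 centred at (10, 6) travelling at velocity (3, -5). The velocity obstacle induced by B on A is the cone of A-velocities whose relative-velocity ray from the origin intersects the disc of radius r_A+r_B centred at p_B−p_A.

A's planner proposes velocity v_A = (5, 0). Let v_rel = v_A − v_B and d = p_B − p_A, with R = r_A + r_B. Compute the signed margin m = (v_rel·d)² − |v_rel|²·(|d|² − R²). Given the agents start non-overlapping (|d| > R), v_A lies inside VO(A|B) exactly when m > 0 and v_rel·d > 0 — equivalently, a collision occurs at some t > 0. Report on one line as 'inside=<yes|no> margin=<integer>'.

d = (3, 19),  |d|² = 370;  R = 6+1 = 7,  c = 370−7² = 321
v_rel = (2, 5),  |v_rel|² = 29;  v_rel·d = (2)·(3) + (5)·(19) = 101
29·t² − 202·t + 321 = 0  ⇒  m = 101² − 29·321 = 892
m = 892 > 0,  v_rel·d = 101 > 0  ⇒  inside

inside=yes margin=892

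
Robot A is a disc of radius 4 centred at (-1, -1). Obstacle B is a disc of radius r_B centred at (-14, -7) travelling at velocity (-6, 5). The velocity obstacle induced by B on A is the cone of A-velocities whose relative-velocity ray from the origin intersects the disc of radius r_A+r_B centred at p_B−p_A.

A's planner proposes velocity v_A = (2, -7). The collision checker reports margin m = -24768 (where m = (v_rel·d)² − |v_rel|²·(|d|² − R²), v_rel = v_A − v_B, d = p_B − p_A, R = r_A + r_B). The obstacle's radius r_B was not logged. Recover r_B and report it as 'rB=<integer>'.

m = -24768
d = (-13, -6);  v_rel = (8, -12),  |v_rel|² = 208
v_rel×d = (8)·(-6) − (-12)·(-13) = -204
since m = R²·208 − (-204)²:  R² = (41616 + -24768) / 208 = 81
R = √81 = 9  ⇒  r_B = 9 − 4 = 5

rB=5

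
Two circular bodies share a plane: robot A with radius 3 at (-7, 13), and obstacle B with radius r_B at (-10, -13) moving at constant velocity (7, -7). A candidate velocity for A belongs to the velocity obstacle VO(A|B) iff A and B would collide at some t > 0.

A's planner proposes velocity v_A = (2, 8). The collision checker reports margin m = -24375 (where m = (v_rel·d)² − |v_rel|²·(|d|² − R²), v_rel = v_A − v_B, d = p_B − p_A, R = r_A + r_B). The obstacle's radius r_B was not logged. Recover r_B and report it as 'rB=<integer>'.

m = -24375
d = (-3, -26);  v_rel = (-5, 15),  |v_rel|² = 250
v_rel×d = (-5)·(-26) − (15)·(-3) = 175
since m = R²·250 − 175²:  R² = (30625 + -24375) / 250 = 25
R = √25 = 5  ⇒  r_B = 5 − 3 = 2

rB=2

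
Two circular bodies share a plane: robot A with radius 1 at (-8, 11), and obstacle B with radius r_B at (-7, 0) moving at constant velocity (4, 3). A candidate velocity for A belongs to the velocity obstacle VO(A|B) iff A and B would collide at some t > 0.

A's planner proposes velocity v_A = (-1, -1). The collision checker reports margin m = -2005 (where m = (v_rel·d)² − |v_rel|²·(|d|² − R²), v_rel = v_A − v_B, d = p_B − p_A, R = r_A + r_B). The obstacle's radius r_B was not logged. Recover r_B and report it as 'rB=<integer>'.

m = -2005
d = (1, -11);  v_rel = (-5, -4),  |v_rel|² = 41
v_rel×d = (-5)·(-11) − (-4)·(1) = 59
since m = R²·41 − 59²:  R² = (3481 + -2005) / 41 = 36
R = √36 = 6  ⇒  r_B = 6 − 1 = 5

rB=5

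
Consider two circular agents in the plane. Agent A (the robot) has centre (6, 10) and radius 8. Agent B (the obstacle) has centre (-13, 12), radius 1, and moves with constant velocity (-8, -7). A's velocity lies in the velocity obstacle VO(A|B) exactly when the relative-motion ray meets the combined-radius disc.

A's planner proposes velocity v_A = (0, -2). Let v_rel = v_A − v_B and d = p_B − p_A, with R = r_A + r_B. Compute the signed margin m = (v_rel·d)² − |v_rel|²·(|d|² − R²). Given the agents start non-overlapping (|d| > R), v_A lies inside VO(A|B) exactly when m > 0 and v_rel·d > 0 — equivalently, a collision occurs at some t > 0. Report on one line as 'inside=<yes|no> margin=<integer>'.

d = (-19, 2),  |d|² = 365;  R = 8+1 = 9,  c = 365−9² = 284
v_rel = (8, 5),  |v_rel|² = 89;  v_rel·d = (8)·(-19) + (5)·(2) = -142
89·t² + 284·t + 284 = 0  ⇒  m = (-142)² − 89·284 = -5112
m = -5112 < 0,  v_rel·d = -142 < 0  ⇒  outside

inside=no margin=-5112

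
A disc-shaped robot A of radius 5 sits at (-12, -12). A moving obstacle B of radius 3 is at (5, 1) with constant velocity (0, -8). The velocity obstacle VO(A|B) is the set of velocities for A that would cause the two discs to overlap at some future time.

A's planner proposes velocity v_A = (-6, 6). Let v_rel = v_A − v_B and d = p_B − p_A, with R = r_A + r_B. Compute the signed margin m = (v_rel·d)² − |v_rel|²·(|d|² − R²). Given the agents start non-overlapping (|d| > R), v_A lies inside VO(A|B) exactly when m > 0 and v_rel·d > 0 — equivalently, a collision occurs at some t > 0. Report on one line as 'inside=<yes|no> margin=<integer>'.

d = (17, 13),  |d|² = 458;  R = 5+3 = 8,  c = 458−8² = 394
v_rel = (-6, 14),  |v_rel|² = 232;  v_rel·d = (-6)·(17) + (14)·(13) = 80
232·t² − 160·t + 394 = 0  ⇒  m = 80² − 232·394 = -85008
m = -85008 < 0,  v_rel·d = 80 > 0  ⇒  outside

inside=no margin=-85008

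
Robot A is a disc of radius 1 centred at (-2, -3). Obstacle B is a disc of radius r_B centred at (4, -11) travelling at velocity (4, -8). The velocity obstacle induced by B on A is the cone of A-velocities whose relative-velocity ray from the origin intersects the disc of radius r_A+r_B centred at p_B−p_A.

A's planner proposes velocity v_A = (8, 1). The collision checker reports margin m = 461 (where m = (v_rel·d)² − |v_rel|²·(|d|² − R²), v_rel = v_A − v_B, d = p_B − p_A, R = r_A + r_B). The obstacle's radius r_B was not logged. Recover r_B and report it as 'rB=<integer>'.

m = 461
d = (6, -8);  v_rel = (4, 9),  |v_rel|² = 97
v_rel×d = (4)·(-8) − (9)·(6) = -86
since m = R²·97 − (-86)²:  R² = (7396 + 461) / 97 = 81
R = √81 = 9  ⇒  r_B = 9 − 1 = 8

rB=8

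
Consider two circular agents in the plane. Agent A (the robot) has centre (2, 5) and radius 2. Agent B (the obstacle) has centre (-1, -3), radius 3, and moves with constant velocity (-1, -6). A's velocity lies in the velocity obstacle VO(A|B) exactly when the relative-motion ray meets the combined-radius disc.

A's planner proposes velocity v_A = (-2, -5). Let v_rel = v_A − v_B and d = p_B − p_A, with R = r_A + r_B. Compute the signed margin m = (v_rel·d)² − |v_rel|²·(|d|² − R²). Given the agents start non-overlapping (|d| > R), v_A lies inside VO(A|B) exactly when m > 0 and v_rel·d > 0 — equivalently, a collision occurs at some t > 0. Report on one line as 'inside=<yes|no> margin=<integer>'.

d = (-3, -8),  |d|² = 73;  R = 2+3 = 5,  c = 73−5² = 48
v_rel = (-1, 1),  |v_rel|² = 2;  v_rel·d = (-1)·(-3) + (1)·(-8) = -5
2·t² + 10·t + 48 = 0  ⇒  m = (-5)² − 2·48 = -71
m = -71 < 0,  v_rel·d = -5 < 0  ⇒  outside

inside=no margin=-71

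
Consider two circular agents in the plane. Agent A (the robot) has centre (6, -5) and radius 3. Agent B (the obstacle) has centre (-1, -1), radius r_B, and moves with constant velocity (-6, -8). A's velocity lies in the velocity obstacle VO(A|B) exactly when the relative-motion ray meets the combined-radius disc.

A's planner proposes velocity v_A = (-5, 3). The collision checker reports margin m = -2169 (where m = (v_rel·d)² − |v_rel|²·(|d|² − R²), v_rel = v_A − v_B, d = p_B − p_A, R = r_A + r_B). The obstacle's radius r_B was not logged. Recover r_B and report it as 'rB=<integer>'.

m = -2169
d = (-7, 4);  v_rel = (1, 11),  |v_rel|² = 122
v_rel×d = (1)·(4) − (11)·(-7) = 81
since m = R²·122 − 81²:  R² = (6561 + -2169) / 122 = 36
R = √36 = 6  ⇒  r_B = 6 − 3 = 3

rB=3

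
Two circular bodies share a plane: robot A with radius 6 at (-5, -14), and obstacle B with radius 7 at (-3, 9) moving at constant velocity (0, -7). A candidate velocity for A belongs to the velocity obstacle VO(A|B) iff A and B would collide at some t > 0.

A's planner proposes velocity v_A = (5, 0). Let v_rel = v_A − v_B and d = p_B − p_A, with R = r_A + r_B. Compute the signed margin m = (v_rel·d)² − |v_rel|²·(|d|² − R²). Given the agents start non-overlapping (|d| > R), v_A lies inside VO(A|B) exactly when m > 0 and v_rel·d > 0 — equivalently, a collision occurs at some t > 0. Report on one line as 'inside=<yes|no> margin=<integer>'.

d = (2, 23),  |d|² = 533;  R = 6+7 = 13,  c = 533−13² = 364
v_rel = (5, 7),  |v_rel|² = 74;  v_rel·d = (5)·(2) + (7)·(23) = 171
74·t² − 342·t + 364 = 0  ⇒  m = 171² − 74·364 = 2305
m = 2305 > 0,  v_rel·d = 171 > 0  ⇒  inside

inside=yes margin=2305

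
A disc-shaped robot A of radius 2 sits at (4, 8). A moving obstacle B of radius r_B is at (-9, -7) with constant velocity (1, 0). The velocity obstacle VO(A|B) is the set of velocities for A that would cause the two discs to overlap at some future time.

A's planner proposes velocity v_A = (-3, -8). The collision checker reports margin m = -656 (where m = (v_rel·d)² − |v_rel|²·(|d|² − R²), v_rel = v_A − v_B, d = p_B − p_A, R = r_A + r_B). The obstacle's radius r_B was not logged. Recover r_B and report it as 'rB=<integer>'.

m = -656
d = (-13, -15);  v_rel = (-4, -8),  |v_rel|² = 80
v_rel×d = (-4)·(-15) − (-8)·(-13) = -44
since m = R²·80 − (-44)²:  R² = (1936 + -656) / 80 = 16
R = √16 = 4  ⇒  r_B = 4 − 2 = 2

rB=2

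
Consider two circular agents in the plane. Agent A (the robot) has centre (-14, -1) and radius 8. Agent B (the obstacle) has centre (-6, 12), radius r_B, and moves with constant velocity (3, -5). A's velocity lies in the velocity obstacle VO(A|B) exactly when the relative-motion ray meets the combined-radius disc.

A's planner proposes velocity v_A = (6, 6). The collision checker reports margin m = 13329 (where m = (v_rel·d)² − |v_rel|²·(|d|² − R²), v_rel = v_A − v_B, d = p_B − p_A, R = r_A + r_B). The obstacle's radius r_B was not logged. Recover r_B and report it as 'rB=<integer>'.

m = 13329
d = (8, 13);  v_rel = (3, 11),  |v_rel|² = 130
v_rel×d = (3)·(13) − (11)·(8) = -49
since m = R²·130 − (-49)²:  R² = (2401 + 13329) / 130 = 121
R = √121 = 11  ⇒  r_B = 11 − 8 = 3

rB=3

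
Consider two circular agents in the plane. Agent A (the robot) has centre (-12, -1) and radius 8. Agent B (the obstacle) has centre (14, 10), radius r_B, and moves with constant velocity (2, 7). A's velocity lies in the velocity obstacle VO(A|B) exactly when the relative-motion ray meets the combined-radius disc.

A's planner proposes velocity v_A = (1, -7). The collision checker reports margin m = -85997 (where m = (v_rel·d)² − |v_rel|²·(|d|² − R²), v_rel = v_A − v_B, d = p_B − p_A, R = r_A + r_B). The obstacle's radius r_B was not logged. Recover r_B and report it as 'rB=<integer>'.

m = -85997
d = (26, 11);  v_rel = (-1, -14),  |v_rel|² = 197
v_rel×d = (-1)·(11) − (-14)·(26) = 353
since m = R²·197 − 353²:  R² = (124609 + -85997) / 197 = 196
R = √196 = 14  ⇒  r_B = 14 − 8 = 6

rB=6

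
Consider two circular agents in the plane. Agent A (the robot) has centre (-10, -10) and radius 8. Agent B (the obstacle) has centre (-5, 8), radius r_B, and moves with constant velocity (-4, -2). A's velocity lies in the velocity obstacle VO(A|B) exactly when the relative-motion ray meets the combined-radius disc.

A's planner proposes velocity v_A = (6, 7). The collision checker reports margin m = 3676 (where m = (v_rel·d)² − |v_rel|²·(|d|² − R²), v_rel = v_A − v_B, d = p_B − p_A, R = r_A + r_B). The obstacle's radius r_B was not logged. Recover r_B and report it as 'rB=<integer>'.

m = 3676
d = (5, 18);  v_rel = (10, 9),  |v_rel|² = 181
v_rel×d = (10)·(18) − (9)·(5) = 135
since m = R²·181 − 135²:  R² = (18225 + 3676) / 181 = 121
R = √121 = 11  ⇒  r_B = 11 − 8 = 3

rB=3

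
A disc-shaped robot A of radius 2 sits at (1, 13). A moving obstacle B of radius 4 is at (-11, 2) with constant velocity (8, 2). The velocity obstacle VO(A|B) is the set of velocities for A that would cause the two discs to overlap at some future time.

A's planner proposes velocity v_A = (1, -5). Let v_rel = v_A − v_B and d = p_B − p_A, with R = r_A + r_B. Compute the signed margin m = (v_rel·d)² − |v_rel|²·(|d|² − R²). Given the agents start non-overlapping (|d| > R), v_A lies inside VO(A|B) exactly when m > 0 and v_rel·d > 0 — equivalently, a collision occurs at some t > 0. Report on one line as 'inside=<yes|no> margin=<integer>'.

d = (-12, -11),  |d|² = 265;  R = 2+4 = 6,  c = 265−6² = 229
v_rel = (-7, -7),  |v_rel|² = 98;  v_rel·d = (-7)·(-12) + (-7)·(-11) = 161
98·t² − 322·t + 229 = 0  ⇒  m = 161² − 98·229 = 3479
m = 3479 > 0,  v_rel·d = 161 > 0  ⇒  inside

inside=yes margin=3479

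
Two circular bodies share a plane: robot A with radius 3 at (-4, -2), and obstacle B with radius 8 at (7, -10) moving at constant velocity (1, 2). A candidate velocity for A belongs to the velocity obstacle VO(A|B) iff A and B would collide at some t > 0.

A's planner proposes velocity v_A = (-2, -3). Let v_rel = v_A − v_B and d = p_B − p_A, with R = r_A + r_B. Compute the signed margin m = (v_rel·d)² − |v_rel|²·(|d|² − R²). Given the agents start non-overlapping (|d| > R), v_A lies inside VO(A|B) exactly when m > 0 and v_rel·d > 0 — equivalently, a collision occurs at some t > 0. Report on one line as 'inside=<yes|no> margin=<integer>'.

d = (11, -8),  |d|² = 185;  R = 3+8 = 11,  c = 185−11² = 64
v_rel = (-3, -5),  |v_rel|² = 34;  v_rel·d = (-3)·(11) + (-5)·(-8) = 7
34·t² − 14·t + 64 = 0  ⇒  m = 7² − 34·64 = -2127
m = -2127 < 0,  v_rel·d = 7 > 0  ⇒  outside

inside=no margin=-2127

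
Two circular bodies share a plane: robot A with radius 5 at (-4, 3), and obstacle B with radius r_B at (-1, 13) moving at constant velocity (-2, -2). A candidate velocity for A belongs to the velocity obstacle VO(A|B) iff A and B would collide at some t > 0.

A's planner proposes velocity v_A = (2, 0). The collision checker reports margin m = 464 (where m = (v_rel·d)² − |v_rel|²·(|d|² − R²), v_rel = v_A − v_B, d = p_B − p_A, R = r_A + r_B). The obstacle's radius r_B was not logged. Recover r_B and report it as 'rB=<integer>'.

m = 464
d = (3, 10);  v_rel = (4, 2),  |v_rel|² = 20
v_rel×d = (4)·(10) − (2)·(3) = 34
since m = R²·20 − 34²:  R² = (1156 + 464) / 20 = 81
R = √81 = 9  ⇒  r_B = 9 − 5 = 4

rB=4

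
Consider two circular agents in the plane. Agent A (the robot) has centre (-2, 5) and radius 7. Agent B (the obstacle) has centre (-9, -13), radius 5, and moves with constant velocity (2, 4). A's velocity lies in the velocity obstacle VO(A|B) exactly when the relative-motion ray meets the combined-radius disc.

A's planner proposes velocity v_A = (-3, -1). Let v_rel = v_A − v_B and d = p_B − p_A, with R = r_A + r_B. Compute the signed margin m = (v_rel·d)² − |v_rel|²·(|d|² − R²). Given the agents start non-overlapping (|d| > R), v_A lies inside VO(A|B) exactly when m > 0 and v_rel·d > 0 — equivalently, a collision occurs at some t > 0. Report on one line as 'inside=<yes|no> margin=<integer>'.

d = (-7, -18),  |d|² = 373;  R = 7+5 = 12,  c = 373−12² = 229
v_rel = (-5, -5),  |v_rel|² = 50;  v_rel·d = (-5)·(-7) + (-5)·(-18) = 125
50·t² − 250·t + 229 = 0  ⇒  m = 125² − 50·229 = 4175
m = 4175 > 0,  v_rel·d = 125 > 0  ⇒  inside

inside=yes margin=4175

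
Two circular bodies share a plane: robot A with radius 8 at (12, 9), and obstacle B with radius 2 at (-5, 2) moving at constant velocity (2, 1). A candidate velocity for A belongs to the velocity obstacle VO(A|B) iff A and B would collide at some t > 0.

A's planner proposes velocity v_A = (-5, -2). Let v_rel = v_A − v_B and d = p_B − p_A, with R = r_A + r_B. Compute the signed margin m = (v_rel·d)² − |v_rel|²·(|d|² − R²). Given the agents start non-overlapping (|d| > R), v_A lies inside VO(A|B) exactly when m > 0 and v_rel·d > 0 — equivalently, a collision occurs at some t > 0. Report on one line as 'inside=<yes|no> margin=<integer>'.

d = (-17, -7),  |d|² = 338;  R = 8+2 = 10,  c = 338−10² = 238
v_rel = (-7, -3),  |v_rel|² = 58;  v_rel·d = (-7)·(-17) + (-3)·(-7) = 140
58·t² − 280·t + 238 = 0  ⇒  m = 140² − 58·238 = 5796
m = 5796 > 0,  v_rel·d = 140 > 0  ⇒  inside

inside=yes margin=5796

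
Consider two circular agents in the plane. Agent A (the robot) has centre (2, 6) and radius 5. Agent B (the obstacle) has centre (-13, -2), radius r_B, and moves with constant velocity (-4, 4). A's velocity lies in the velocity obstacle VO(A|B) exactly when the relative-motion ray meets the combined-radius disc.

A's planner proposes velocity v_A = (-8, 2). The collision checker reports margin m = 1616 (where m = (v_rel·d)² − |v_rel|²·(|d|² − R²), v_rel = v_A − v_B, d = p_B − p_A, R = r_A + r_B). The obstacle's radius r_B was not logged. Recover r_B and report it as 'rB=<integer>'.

m = 1616
d = (-15, -8);  v_rel = (-4, -2),  |v_rel|² = 20
v_rel×d = (-4)·(-8) − (-2)·(-15) = 2
since m = R²·20 − 2²:  R² = (4 + 1616) / 20 = 81
R = √81 = 9  ⇒  r_B = 9 − 5 = 4

rB=4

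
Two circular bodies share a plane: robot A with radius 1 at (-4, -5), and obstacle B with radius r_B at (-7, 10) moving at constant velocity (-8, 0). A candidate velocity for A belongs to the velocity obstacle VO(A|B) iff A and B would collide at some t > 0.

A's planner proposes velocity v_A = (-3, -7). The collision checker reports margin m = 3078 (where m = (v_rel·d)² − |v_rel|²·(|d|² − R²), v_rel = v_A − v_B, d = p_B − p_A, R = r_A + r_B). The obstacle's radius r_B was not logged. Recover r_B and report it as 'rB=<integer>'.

m = 3078
d = (-3, 15);  v_rel = (5, -7),  |v_rel|² = 74
v_rel×d = (5)·(15) − (-7)·(-3) = 54
since m = R²·74 − 54²:  R² = (2916 + 3078) / 74 = 81
R = √81 = 9  ⇒  r_B = 9 − 1 = 8

rB=8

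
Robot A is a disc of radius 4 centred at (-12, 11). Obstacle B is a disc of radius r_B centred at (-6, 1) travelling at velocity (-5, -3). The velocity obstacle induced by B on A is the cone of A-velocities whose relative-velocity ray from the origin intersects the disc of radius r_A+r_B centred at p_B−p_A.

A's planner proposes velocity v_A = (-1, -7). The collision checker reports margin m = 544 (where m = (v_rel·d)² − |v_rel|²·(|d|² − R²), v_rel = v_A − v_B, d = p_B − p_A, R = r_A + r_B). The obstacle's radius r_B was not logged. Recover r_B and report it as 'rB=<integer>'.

m = 544
d = (6, -10);  v_rel = (4, -4),  |v_rel|² = 32
v_rel×d = (4)·(-10) − (-4)·(6) = -16
since m = R²·32 − (-16)²:  R² = (256 + 544) / 32 = 25
R = √25 = 5  ⇒  r_B = 5 − 4 = 1

rB=1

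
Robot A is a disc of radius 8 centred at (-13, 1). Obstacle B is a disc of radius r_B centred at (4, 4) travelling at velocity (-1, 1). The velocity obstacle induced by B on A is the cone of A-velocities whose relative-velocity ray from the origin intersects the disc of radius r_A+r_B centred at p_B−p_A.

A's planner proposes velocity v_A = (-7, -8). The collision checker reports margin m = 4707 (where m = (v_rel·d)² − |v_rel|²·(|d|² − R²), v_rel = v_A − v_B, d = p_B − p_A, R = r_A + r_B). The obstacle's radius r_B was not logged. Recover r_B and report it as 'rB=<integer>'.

m = 4707
d = (17, 3);  v_rel = (-6, -9),  |v_rel|² = 117
v_rel×d = (-6)·(3) − (-9)·(17) = 135
since m = R²·117 − 135²:  R² = (18225 + 4707) / 117 = 196
R = √196 = 14  ⇒  r_B = 14 − 8 = 6

rB=6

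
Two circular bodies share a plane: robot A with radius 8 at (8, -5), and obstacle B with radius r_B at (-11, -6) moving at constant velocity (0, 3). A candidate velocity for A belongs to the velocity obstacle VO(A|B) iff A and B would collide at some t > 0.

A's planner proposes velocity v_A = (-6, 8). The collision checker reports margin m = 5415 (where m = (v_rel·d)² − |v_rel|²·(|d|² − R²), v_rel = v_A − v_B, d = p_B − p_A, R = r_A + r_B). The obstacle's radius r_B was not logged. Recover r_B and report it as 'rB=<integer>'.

m = 5415
d = (-19, -1);  v_rel = (-6, 5),  |v_rel|² = 61
v_rel×d = (-6)·(-1) − (5)·(-19) = 101
since m = R²·61 − 101²:  R² = (10201 + 5415) / 61 = 256
R = √256 = 16  ⇒  r_B = 16 − 8 = 8

rB=8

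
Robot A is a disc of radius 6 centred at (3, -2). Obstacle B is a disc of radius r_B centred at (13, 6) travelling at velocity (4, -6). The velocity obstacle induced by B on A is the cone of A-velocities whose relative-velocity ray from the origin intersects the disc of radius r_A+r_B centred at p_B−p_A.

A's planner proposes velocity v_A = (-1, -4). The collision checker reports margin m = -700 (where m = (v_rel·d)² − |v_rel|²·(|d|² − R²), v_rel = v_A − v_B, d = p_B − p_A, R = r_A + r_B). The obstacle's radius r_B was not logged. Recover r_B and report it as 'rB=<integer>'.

m = -700
d = (10, 8);  v_rel = (-5, 2),  |v_rel|² = 29
v_rel×d = (-5)·(8) − (2)·(10) = -60
since m = R²·29 − (-60)²:  R² = (3600 + -700) / 29 = 100
R = √100 = 10  ⇒  r_B = 10 − 6 = 4

rB=4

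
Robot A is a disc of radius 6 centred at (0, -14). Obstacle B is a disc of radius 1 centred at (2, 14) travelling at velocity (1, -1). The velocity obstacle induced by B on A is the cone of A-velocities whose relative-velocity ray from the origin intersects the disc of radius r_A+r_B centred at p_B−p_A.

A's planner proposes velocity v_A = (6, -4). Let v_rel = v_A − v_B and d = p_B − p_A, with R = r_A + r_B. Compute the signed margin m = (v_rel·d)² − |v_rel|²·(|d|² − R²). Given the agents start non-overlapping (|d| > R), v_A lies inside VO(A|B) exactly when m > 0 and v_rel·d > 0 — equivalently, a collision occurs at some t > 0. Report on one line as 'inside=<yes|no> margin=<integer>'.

d = (2, 28),  |d|² = 788;  R = 6+1 = 7,  c = 788−7² = 739
v_rel = (5, -3),  |v_rel|² = 34;  v_rel·d = (5)·(2) + (-3)·(28) = -74
34·t² + 148·t + 739 = 0  ⇒  m = (-74)² − 34·739 = -19650
m = -19650 < 0,  v_rel·d = -74 < 0  ⇒  outside

inside=no margin=-19650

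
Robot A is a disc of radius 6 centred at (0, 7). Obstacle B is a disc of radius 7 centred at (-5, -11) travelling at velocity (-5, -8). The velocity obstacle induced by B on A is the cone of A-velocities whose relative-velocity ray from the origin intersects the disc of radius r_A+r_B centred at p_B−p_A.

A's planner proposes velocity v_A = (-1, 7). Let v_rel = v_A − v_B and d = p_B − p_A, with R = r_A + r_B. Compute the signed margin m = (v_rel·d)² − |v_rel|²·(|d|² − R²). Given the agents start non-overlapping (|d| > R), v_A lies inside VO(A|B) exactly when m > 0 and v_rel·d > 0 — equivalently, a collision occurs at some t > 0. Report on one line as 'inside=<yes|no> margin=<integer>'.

d = (-5, -18),  |d|² = 349;  R = 6+7 = 13,  c = 349−13² = 180
v_rel = (4, 15),  |v_rel|² = 241;  v_rel·d = (4)·(-5) + (15)·(-18) = -290
241·t² + 580·t + 180 = 0  ⇒  m = (-290)² − 241·180 = 40720
m = 40720 > 0,  v_rel·d = -290 < 0  ⇒  outside

inside=no margin=40720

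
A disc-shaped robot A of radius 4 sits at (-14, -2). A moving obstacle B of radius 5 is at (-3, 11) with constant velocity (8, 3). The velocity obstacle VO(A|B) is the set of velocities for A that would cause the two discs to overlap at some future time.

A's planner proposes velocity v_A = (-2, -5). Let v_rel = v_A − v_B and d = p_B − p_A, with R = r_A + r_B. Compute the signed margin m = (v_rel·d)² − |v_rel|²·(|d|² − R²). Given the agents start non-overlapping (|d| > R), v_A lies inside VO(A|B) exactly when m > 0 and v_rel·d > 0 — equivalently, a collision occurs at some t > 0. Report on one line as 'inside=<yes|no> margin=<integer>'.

d = (11, 13),  |d|² = 290;  R = 4+5 = 9,  c = 290−9² = 209
v_rel = (-10, -8),  |v_rel|² = 164;  v_rel·d = (-10)·(11) + (-8)·(13) = -214
164·t² + 428·t + 209 = 0  ⇒  m = (-214)² − 164·209 = 11520
m = 11520 > 0,  v_rel·d = -214 < 0  ⇒  outside

inside=no margin=11520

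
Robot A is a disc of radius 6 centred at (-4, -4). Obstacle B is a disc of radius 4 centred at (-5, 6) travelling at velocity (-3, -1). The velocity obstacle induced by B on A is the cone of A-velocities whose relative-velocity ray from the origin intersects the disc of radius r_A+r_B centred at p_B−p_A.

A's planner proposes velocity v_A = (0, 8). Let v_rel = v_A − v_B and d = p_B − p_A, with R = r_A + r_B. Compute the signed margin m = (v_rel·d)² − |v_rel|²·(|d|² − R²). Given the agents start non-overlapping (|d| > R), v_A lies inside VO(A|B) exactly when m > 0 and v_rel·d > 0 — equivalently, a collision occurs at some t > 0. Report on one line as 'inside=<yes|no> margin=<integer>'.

d = (-1, 10),  |d|² = 101;  R = 6+4 = 10,  c = 101−10² = 1
v_rel = (3, 9),  |v_rel|² = 90;  v_rel·d = (3)·(-1) + (9)·(10) = 87
90·t² − 174·t + 1 = 0  ⇒  m = 87² − 90·1 = 7479
m = 7479 > 0,  v_rel·d = 87 > 0  ⇒  inside

inside=yes margin=7479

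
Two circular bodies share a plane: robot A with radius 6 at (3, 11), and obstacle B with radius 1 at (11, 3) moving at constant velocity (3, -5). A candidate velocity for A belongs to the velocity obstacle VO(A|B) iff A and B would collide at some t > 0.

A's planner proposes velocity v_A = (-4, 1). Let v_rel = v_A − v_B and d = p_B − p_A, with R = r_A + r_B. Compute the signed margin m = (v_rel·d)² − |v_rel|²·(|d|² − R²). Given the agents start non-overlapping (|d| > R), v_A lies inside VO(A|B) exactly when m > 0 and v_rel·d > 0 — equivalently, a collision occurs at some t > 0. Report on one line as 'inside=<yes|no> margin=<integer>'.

d = (8, -8),  |d|² = 128;  R = 6+1 = 7,  c = 128−7² = 79
v_rel = (-7, 6),  |v_rel|² = 85;  v_rel·d = (-7)·(8) + (6)·(-8) = -104
85·t² + 208·t + 79 = 0  ⇒  m = (-104)² − 85·79 = 4101
m = 4101 > 0,  v_rel·d = -104 < 0  ⇒  outside

inside=no margin=4101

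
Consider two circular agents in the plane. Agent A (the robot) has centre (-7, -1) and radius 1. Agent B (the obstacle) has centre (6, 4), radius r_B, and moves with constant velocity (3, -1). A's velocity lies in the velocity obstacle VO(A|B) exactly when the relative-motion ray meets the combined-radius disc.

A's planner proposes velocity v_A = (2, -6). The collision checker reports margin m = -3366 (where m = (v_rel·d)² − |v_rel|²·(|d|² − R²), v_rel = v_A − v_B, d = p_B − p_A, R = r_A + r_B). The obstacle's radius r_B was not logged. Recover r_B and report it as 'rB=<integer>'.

m = -3366
d = (13, 5);  v_rel = (-1, -5),  |v_rel|² = 26
v_rel×d = (-1)·(5) − (-5)·(13) = 60
since m = R²·26 − 60²:  R² = (3600 + -3366) / 26 = 9
R = √9 = 3  ⇒  r_B = 3 − 1 = 2

rB=2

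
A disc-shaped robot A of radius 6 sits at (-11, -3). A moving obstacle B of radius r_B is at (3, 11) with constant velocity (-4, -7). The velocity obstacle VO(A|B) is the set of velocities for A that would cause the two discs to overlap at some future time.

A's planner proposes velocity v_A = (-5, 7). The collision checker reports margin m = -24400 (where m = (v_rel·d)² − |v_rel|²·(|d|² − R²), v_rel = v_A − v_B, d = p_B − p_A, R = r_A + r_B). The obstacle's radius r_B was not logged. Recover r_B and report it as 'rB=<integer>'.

m = -24400
d = (14, 14);  v_rel = (-1, 14),  |v_rel|² = 197
v_rel×d = (-1)·(14) − (14)·(14) = -210
since m = R²·197 − (-210)²:  R² = (44100 + -24400) / 197 = 100
R = √100 = 10  ⇒  r_B = 10 − 6 = 4

rB=4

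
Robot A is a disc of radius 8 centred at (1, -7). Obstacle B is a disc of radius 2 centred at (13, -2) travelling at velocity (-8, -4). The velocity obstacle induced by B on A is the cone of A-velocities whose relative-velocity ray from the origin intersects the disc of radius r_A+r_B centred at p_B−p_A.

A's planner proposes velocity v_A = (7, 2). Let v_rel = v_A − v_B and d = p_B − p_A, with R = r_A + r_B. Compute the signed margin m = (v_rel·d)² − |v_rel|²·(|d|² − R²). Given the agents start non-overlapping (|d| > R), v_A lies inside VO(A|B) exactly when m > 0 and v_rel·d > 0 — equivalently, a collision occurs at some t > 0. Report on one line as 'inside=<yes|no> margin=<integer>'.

d = (12, 5),  |d|² = 169;  R = 8+2 = 10,  c = 169−10² = 69
v_rel = (15, 6),  |v_rel|² = 261;  v_rel·d = (15)·(12) + (6)·(5) = 210
261·t² − 420·t + 69 = 0  ⇒  m = 210² − 261·69 = 26091
m = 26091 > 0,  v_rel·d = 210 > 0  ⇒  inside

inside=yes margin=26091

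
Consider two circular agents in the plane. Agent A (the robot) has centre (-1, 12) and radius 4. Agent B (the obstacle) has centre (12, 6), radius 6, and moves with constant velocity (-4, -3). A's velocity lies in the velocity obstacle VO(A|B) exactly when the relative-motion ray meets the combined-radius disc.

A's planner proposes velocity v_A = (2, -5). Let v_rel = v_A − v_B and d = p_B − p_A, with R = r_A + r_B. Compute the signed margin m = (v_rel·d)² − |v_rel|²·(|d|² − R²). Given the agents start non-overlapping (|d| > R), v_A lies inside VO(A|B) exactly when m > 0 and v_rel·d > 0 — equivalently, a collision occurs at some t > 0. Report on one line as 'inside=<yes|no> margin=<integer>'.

d = (13, -6),  |d|² = 205;  R = 4+6 = 10,  c = 205−10² = 105
v_rel = (6, -2),  |v_rel|² = 40;  v_rel·d = (6)·(13) + (-2)·(-6) = 90
40·t² − 180·t + 105 = 0  ⇒  m = 90² − 40·105 = 3900
m = 3900 > 0,  v_rel·d = 90 > 0  ⇒  inside

inside=yes margin=3900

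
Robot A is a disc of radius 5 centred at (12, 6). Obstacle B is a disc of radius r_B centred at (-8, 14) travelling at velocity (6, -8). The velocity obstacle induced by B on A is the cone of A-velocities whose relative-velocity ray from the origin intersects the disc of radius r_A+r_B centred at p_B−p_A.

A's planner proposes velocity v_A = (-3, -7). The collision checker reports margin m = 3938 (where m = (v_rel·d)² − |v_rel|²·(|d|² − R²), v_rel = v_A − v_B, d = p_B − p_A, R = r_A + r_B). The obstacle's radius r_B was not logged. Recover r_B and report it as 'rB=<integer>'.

m = 3938
d = (-20, 8);  v_rel = (-9, 1),  |v_rel|² = 82
v_rel×d = (-9)·(8) − (1)·(-20) = -52
since m = R²·82 − (-52)²:  R² = (2704 + 3938) / 82 = 81
R = √81 = 9  ⇒  r_B = 9 − 5 = 4

rB=4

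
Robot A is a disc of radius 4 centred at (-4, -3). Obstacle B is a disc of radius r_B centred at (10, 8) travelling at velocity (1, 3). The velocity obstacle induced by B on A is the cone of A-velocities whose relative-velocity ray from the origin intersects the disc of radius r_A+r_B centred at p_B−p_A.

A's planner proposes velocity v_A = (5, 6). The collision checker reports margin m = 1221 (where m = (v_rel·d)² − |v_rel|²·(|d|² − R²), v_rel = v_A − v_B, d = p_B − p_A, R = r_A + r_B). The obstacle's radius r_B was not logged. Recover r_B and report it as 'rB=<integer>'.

m = 1221
d = (14, 11);  v_rel = (4, 3),  |v_rel|² = 25
v_rel×d = (4)·(11) − (3)·(14) = 2
since m = R²·25 − 2²:  R² = (4 + 1221) / 25 = 49
R = √49 = 7  ⇒  r_B = 7 − 4 = 3

rB=3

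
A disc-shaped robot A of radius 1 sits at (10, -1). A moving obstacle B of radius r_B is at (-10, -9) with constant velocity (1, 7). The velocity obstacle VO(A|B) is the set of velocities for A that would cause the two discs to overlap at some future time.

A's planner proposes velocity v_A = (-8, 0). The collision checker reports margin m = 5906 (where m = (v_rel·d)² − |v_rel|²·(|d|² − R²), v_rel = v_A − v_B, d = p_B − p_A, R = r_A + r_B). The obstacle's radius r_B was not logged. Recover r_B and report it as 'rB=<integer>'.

m = 5906
d = (-20, -8);  v_rel = (-9, -7),  |v_rel|² = 130
v_rel×d = (-9)·(-8) − (-7)·(-20) = -68
since m = R²·130 − (-68)²:  R² = (4624 + 5906) / 130 = 81
R = √81 = 9  ⇒  r_B = 9 − 1 = 8

rB=8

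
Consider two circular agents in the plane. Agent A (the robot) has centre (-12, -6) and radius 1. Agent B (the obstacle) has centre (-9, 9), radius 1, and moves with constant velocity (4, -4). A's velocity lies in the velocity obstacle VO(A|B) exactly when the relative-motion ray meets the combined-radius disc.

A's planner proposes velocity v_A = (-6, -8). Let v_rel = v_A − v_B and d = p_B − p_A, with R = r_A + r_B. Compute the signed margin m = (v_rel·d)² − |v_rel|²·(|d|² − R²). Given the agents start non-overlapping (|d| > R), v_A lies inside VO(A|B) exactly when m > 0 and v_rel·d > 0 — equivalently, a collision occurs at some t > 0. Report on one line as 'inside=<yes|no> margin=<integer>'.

d = (3, 15),  |d|² = 234;  R = 1+1 = 2,  c = 234−2² = 230
v_rel = (-10, -4),  |v_rel|² = 116;  v_rel·d = (-10)·(3) + (-4)·(15) = -90
116·t² + 180·t + 230 = 0  ⇒  m = (-90)² − 116·230 = -18580
m = -18580 < 0,  v_rel·d = -90 < 0  ⇒  outside

inside=no margin=-18580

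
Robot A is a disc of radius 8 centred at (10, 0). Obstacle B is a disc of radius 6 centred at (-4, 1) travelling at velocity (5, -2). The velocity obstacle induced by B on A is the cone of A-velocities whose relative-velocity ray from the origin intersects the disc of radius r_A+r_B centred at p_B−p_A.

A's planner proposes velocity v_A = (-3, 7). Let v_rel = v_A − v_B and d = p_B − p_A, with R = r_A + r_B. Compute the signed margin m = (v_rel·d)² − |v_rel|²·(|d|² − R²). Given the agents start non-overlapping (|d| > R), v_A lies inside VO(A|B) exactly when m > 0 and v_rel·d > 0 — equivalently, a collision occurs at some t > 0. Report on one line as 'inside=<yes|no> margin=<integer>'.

d = (-14, 1),  |d|² = 197;  R = 8+6 = 14,  c = 197−14² = 1
v_rel = (-8, 9),  |v_rel|² = 145;  v_rel·d = (-8)·(-14) + (9)·(1) = 121
145·t² − 242·t + 1 = 0  ⇒  m = 121² − 145·1 = 14496
m = 14496 > 0,  v_rel·d = 121 > 0  ⇒  inside

inside=yes margin=14496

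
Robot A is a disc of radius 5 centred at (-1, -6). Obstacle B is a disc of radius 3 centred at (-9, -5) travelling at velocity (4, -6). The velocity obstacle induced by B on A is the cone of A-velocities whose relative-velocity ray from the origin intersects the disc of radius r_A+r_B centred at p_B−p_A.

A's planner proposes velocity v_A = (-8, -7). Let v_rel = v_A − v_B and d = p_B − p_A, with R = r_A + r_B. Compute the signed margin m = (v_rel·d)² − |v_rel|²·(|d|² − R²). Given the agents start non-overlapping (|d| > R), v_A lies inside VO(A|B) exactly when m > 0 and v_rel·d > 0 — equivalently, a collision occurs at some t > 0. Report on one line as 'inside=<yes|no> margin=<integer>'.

d = (-8, 1),  |d|² = 65;  R = 5+3 = 8,  c = 65−8² = 1
v_rel = (-12, -1),  |v_rel|² = 145;  v_rel·d = (-12)·(-8) + (-1)·(1) = 95
145·t² − 190·t + 1 = 0  ⇒  m = 95² − 145·1 = 8880
m = 8880 > 0,  v_rel·d = 95 > 0  ⇒  inside

inside=yes margin=8880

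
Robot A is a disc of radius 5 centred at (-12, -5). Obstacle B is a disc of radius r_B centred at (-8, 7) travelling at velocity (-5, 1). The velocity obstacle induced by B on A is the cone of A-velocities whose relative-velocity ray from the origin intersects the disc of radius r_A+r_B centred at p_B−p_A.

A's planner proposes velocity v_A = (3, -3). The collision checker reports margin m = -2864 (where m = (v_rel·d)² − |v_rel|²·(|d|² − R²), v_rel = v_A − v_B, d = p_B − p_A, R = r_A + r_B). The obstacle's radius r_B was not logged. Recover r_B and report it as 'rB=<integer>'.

m = -2864
d = (4, 12);  v_rel = (8, -4),  |v_rel|² = 80
v_rel×d = (8)·(12) − (-4)·(4) = 112
since m = R²·80 − 112²:  R² = (12544 + -2864) / 80 = 121
R = √121 = 11  ⇒  r_B = 11 − 5 = 6

rB=6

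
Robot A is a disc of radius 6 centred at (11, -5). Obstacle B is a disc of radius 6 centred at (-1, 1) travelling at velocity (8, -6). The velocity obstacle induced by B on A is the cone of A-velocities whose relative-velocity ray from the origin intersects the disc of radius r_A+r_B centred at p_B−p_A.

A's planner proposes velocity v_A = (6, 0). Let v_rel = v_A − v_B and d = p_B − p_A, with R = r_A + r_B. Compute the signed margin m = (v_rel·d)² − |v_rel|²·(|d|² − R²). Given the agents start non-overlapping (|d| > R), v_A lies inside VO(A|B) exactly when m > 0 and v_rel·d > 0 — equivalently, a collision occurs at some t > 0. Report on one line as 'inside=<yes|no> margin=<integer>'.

d = (-12, 6),  |d|² = 180;  R = 6+6 = 12,  c = 180−12² = 36
v_rel = (-2, 6),  |v_rel|² = 40;  v_rel·d = (-2)·(-12) + (6)·(6) = 60
40·t² − 120·t + 36 = 0  ⇒  m = 60² − 40·36 = 2160
m = 2160 > 0,  v_rel·d = 60 > 0  ⇒  inside

inside=yes margin=2160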